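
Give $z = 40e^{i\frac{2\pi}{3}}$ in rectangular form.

a = r cos θ = 40 * -1/2 = -20
b = r sin θ = 40 * sqrt(3)/2 = 20*sqrt(3)
z = -20 + 20*sqrt(3)i


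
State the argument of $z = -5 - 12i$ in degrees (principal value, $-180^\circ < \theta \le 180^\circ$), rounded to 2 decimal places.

θ = arctan(b/a) = arctan(-12/-5) (quadrant-adjusted) = -112.62°


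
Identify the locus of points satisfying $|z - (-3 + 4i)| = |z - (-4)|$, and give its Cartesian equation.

|z - z1| = |z - z2| means z is equidistant from z1 and z2,
i.e. the perpendicular bisector of the segment from (-3, 4) to (-4, 0) (midpoint (-7/2, 2)).
With z = x + yi, square both sides:
(x - (-3))^2 + (y - 4)^2 = (x - (-4))^2 + (y - 0)^2
The x^2 and y^2 terms cancel: -2x + (-8)y = 16 - 25 = -9
Simplify: 2x + 8y = 9
Locus: Perpendicular bisector of the segment from (-3, 4) to (-4, 0): the line 2x + 8y = 9


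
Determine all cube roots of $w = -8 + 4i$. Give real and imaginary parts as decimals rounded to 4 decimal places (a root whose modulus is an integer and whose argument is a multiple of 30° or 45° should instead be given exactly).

|w| = sqrt(80) ≈ 8.944272, arg(w) ≈ 153.434949°
Root modulus = sqrt(80)^(1/3) ≈ 2.075782
Root arguments: θ_k = (arg(w) + 360°k)/3 for k = 0, 1, ..., 2
Compute each root as (root modulus)(cos θ_k + i sin θ_k) using full-precision intermediates, then round to 4 decimal places.
Roots: 1.3022 + 1.6165i, -2.0510 + 0.3195i, 0.7488 - 1.9360i


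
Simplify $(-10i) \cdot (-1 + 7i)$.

(a1*a2 - b1*b2) + (a1*b2 + b1*a2)i
= (0 - (-70)) + (0 + 10)i
= 70 + 10i


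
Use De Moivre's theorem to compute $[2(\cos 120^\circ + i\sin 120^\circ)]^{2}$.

By De Moivre: z^n = r^n(cos(nθ) + i sin(nθ))
= 2^2(cos(2*120°) + i sin(2*120°))
= 4(cos 240° + i sin 240°)
= -2 - 2*sqrt(3)i


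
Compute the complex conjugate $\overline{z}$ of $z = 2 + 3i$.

If z = a + bi, then conjugate(z) = a - bi
conjugate(2 + 3i) = 2 - 3i


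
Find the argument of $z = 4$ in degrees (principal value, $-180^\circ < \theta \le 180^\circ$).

b = 0 and a > 0, so z lies on the positive real axis: θ = 0°


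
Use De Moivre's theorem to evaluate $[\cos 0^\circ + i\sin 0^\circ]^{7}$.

By De Moivre: z^n = r^n(cos(nθ) + i sin(nθ))
= 1^7(cos(7*0°) + i sin(7*0°))
= 1(cos 0° + i sin 0°)
= 1


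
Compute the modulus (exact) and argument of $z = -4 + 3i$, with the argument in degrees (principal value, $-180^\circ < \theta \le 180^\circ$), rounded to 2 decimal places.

|z| = sqrt((-4)^2 + 3^2) = 5
arg(z) = arctan(b/a) = arctan(3/-4) (quadrant-adjusted) = 143.13°


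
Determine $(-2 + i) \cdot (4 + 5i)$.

(a1*a2 - b1*b2) + (a1*b2 + b1*a2)i
= (-8 - 5) + (-10 + 4)i
= -13 - 6i


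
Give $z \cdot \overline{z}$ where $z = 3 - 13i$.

z * conjugate(z) = |z|^2 = a^2 + b^2
= 3^2 + (-13)^2 = 178


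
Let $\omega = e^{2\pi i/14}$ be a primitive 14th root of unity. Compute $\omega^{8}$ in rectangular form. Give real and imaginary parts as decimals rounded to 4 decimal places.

ω^8 = e^(2πi·8/14) = e^(i·8π/7)
= cos(8π/7) + i sin(8π/7)
= -0.9010 - 0.4339i


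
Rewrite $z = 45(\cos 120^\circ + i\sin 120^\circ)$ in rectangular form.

a = r cos θ = 45 * -1/2 = -45/2
b = r sin θ = 45 * sqrt(3)/2 = 45*sqrt(3)/2
z = -45/2 + (45*sqrt(3)/2)i


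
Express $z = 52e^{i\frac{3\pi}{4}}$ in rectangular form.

a = r cos θ = 52 * -sqrt(2)/2 = -26*sqrt(2)
b = r sin θ = 52 * sqrt(2)/2 = 26*sqrt(2)
z = -26*sqrt(2) + 26*sqrt(2)i


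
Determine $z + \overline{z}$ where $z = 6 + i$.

z + conjugate(z) = (a + bi) + (a - bi) = 2a
= 2 * 6 = 12


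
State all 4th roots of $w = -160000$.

|w| = 160000, arg(w) = 180°
Root modulus = 160000^(1/4) = 20
Root arguments: θ_k = (180° + 360°k)/4 for k = 0, 1, ..., 3
Roots: 10*sqrt(2) + 10*sqrt(2)i, -10*sqrt(2) + 10*sqrt(2)i, -10*sqrt(2) - 10*sqrt(2)i, 10*sqrt(2) - 10*sqrt(2)i


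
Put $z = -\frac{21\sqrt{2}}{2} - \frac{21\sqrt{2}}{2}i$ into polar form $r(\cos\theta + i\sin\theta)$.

r = |z| = sqrt(a^2 + b^2) = sqrt((-21*sqrt(2)/2)^2 + (-21*sqrt(2)/2)^2) = sqrt(441/2 + 441/2) = sqrt(441) = 21
θ = arctan(b/a) = arctan(-14.8492/-14.8492) (quadrant-adjusted) = 225°
z = 21(cos 225° + i sin 225°)


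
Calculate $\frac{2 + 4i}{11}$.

Divisor is real, so divide each part by 11:
= 2/11 + (4/11)i


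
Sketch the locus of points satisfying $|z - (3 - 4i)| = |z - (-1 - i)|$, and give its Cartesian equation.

|z - z1| = |z - z2| means z is equidistant from z1 and z2,
i.e. the perpendicular bisector of the segment from (3, -4) to (-1, -1) (midpoint (1, -5/2)).
With z = x + yi, square both sides:
(x - 3)^2 + (y - (-4))^2 = (x - (-1))^2 + (y - (-1))^2
The x^2 and y^2 terms cancel: -8x + 6y = 2 - 25 = -23
Simplify: 8x - 6y = 23
Locus: Perpendicular bisector of the segment from (3, -4) to (-1, -1): the line 8x - 6y = 23


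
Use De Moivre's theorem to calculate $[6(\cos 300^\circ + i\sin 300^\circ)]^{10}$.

By De Moivre: z^n = r^n(cos(nθ) + i sin(nθ))
= 6^10(cos(10*300°) + i sin(10*300°))
= 60466176(cos 120° + i sin 120°)
= -30233088 + 30233088*sqrt(3)i


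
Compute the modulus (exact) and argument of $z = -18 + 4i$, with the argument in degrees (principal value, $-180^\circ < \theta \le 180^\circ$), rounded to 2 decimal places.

|z| = sqrt((-18)^2 + 4^2) = sqrt(340)
arg(z) = arctan(b/a) = arctan(4/-18) (quadrant-adjusted) = 167.47°


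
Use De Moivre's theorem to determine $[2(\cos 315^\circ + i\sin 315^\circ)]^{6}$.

By De Moivre: z^n = r^n(cos(nθ) + i sin(nθ))
= 2^6(cos(6*315°) + i sin(6*315°))
= 64(cos 90° + i sin 90°)
= 64i


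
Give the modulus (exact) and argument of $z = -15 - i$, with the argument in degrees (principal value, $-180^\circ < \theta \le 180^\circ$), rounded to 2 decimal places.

|z| = sqrt((-15)^2 + (-1)^2) = sqrt(226)
arg(z) = arctan(b/a) = arctan(-1/-15) (quadrant-adjusted) = -176.19°


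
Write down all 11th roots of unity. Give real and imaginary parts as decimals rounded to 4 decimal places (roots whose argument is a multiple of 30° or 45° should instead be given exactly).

ω_k = e^(2πik/11) = cos(2πk/11) + i sin(2πk/11) for k = 0, 1, ..., 10
Roots: 1, 0.8413 + 0.5406i, 0.4154 + 0.9096i, -0.1423 + 0.9898i, -0.6549 + 0.7557i, -0.9595 + 0.2817i, -0.9595 - 0.2817i, -0.6549 - 0.7557i, -0.1423 - 0.9898i, 0.4154 - 0.9096i, 0.8413 - 0.5406i


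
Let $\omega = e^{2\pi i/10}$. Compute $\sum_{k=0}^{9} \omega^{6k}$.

Let ζ = ω^6 = e^(2πi·6/10). Since 10 ∤ 6, ζ ≠ 1.
Sum = Σ_{k=0}^{9} ζ^k = (ζ^10 - 1)/(ζ - 1) = (ω^{6·10} - 1)/(ζ - 1) = (1 - 1)/(ζ - 1) = 0


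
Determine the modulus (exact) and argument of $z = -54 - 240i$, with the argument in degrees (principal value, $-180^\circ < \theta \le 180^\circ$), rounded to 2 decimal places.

|z| = sqrt((-54)^2 + (-240)^2) = 246
arg(z) = arctan(b/a) = arctan(-240/-54) (quadrant-adjusted) = -102.68°


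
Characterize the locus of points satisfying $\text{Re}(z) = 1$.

Re(z) = x where z = x + yi; the equation x = 1 is satisfied by all points with that x-coordinate
Locus: Vertical line x = 1


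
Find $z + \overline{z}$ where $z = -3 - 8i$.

z + conjugate(z) = (a + bi) + (a - bi) = 2a
= 2 * (-3) = -6


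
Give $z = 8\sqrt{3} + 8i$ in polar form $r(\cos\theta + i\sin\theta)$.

r = |z| = sqrt(a^2 + b^2) = sqrt((8*sqrt(3))^2 + (8)^2) = sqrt(192 + 64) = sqrt(256) = 16
θ = arctan(b/a) = arctan(8/13.8564) (quadrant-adjusted) = 30°
z = 16(cos 30° + i sin 30°)


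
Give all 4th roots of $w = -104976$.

|w| = 104976, arg(w) = 180°
Root modulus = 104976^(1/4) = 18
Root arguments: θ_k = (180° + 360°k)/4 for k = 0, 1, ..., 3
Roots: 9*sqrt(2) + 9*sqrt(2)i, -9*sqrt(2) + 9*sqrt(2)i, -9*sqrt(2) - 9*sqrt(2)i, 9*sqrt(2) - 9*sqrt(2)i


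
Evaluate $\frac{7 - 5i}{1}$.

Divisor is real, so divide each part by 1:
= 7 - 5i


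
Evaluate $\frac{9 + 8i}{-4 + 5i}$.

Multiply numerator and denominator by conjugate (-4 - 5i):
= (9 + 8i)(-4 - 5i) / ((-4)^2 + 5^2)
= (4 - 77i) / 41
= 4/41 - (77/41)i


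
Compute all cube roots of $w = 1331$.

|w| = 1331, arg(w) = 0°
Root modulus = 1331^(1/3) = 11
Root arguments: θ_k = (0° + 360°k)/3 for k = 0, 1, ..., 2
Roots: 11, -11/2 + (11*sqrt(3)/2)i, -11/2 - (11*sqrt(3)/2)i


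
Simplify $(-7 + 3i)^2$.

(a + bi)^2 = a^2 - b^2 + 2abi
= (-7)^2 - 3^2 + 2*(-7)*3i
= 40 - 42i


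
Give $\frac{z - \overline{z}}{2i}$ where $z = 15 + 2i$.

z - conjugate(z) = 2bi
(z - conjugate(z))/(2i) = 2bi/(2i) = b = 2


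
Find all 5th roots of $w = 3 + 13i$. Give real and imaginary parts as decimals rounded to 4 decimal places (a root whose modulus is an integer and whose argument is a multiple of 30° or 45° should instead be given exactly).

|w| = sqrt(178) ≈ 13.341664, arg(w) ≈ 77.005383°
Root modulus = sqrt(178)^(1/5) ≈ 1.678966
Root arguments: θ_k = (arg(w) + 360°k)/5 for k = 0, 1, ..., 4
Compute each root as (root modulus)(cos θ_k + i sin θ_k) using full-precision intermediates, then round to 4 decimal places.
Roots: 1.6187 + 0.4459i, 0.0761 + 1.6772i, -1.5716 + 0.5907i, -1.0474 - 1.3122i, 0.9243 - 1.4017i


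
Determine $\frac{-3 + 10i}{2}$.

Divisor is real, so divide each part by 2:
= -3/2 + 5i


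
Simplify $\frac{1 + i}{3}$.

Divisor is real, so divide each part by 3:
= 1/3 + (1/3)i


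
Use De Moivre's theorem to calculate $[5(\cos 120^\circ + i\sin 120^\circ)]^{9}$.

By De Moivre: z^n = r^n(cos(nθ) + i sin(nθ))
= 5^9(cos(9*120°) + i sin(9*120°))
= 1953125(cos 0° + i sin 0°)
= 1953125


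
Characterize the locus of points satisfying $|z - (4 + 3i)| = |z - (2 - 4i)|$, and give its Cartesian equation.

|z - z1| = |z - z2| means z is equidistant from z1 and z2,
i.e. the perpendicular bisector of the segment from (4, 3) to (2, -4) (midpoint (3, -1/2)).
With z = x + yi, square both sides:
(x - 4)^2 + (y - 3)^2 = (x - 2)^2 + (y - (-4))^2
The x^2 and y^2 terms cancel: -4x + (-14)y = 20 - 25 = -5
Simplify: 4x + 14y = 5
Locus: Perpendicular bisector of the segment from (4, 3) to (2, -4): the line 4x + 14y = 5


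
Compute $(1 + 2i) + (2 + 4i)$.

(1 + 2) + (2 + 4)i = 3 + 6i


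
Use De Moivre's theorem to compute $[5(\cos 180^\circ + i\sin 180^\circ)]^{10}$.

By De Moivre: z^n = r^n(cos(nθ) + i sin(nθ))
= 5^10(cos(10*180°) + i sin(10*180°))
= 9765625(cos 0° + i sin 0°)
= 9765625


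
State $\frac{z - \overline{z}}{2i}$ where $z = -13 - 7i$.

z - conjugate(z) = 2bi
(z - conjugate(z))/(2i) = 2bi/(2i) = b = -7


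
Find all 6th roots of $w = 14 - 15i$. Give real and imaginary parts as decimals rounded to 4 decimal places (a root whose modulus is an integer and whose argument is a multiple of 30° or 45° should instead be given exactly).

|w| = sqrt(421) ≈ 20.518285, arg(w) ≈ 313.025066°
Root modulus = sqrt(421)^(1/6) ≈ 1.654589
Root arguments: θ_k = (arg(w) + 360°k)/6 for k = 0, 1, ..., 5
Compute each root as (root modulus)(cos θ_k + i sin θ_k) using full-precision intermediates, then round to 4 decimal places.
Roots: 1.0148 + 1.3069i, -0.6244 + 1.5323i, -1.6392 + 0.2254i, -1.0148 - 1.3069i, 0.6244 - 1.5323i, 1.6392 - 0.2254i


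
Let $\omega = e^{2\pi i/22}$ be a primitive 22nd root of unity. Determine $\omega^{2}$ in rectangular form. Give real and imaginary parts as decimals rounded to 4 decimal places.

ω^2 = e^(2πi·2/22) = e^(i·2π/11)
= cos(2π/11) + i sin(2π/11)
= 0.8413 + 0.5406i


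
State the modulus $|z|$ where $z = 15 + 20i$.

|z| = sqrt(a^2 + b^2) = sqrt(15^2 + 20^2) = sqrt(625) = 25


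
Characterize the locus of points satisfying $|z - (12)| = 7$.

|z - z0| = r describes a circle centered at z0 with radius r
Here z0 = 12 and r = 7
Locus: Circle centered at (12, 0) with radius 7


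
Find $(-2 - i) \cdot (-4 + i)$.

(a1*a2 - b1*b2) + (a1*b2 + b1*a2)i
= (8 - (-1)) + (-2 + 4)i
= 9 + 2i


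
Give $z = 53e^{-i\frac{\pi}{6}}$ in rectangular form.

a = r cos θ = 53 * sqrt(3)/2 = 53*sqrt(3)/2
b = r sin θ = 53 * -1/2 = -53/2
z = 53*sqrt(3)/2 - (53/2)i


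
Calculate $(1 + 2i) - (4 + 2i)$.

(1 - 4) + (2 - 2)i = -3


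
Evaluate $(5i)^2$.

(a + bi)^2 = a^2 - b^2 + 2abi
= 0^2 - 5^2 + 2*0*5i
= -25


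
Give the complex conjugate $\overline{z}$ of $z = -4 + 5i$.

If z = a + bi, then conjugate(z) = a - bi
conjugate(-4 + 5i) = -4 - 5i


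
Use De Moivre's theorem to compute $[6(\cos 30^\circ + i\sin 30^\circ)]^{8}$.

By De Moivre: z^n = r^n(cos(nθ) + i sin(nθ))
= 6^8(cos(8*30°) + i sin(8*30°))
= 1679616(cos 240° + i sin 240°)
= -839808 - 839808*sqrt(3)i


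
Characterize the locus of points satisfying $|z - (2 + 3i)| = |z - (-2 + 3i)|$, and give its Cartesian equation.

|z - z1| = |z - z2| means z is equidistant from z1 and z2,
i.e. the perpendicular bisector of the segment from (2, 3) to (-2, 3) (midpoint (0, 3)).
With z = x + yi, square both sides:
(x - 2)^2 + (y - 3)^2 = (x - (-2))^2 + (y - 3)^2
The x^2 and y^2 terms cancel: -8x + 0y = 13 - 13 = 0
Simplify: x = 0
Locus: Perpendicular bisector of the segment from (2, 3) to (-2, 3): the line x = 0


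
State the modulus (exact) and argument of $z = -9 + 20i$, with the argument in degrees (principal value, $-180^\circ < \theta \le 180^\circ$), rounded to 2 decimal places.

|z| = sqrt((-9)^2 + 20^2) = sqrt(481)
arg(z) = arctan(b/a) = arctan(20/-9) (quadrant-adjusted) = 114.23°


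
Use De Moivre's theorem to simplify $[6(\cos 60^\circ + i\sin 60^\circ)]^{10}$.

By De Moivre: z^n = r^n(cos(nθ) + i sin(nθ))
= 6^10(cos(10*60°) + i sin(10*60°))
= 60466176(cos 240° + i sin 240°)
= -30233088 - 30233088*sqrt(3)i


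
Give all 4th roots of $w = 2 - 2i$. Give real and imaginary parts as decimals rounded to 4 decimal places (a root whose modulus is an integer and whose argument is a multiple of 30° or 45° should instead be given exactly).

|w| = sqrt(8) ≈ 2.828427, arg(w) = 315°
Root modulus = sqrt(8)^(1/4) ≈ 1.296840
Root arguments: θ_k = (315° + 360°k)/4 for k = 0, 1, ..., 3
Compute each root as (root modulus)(cos θ_k + i sin θ_k) using full-precision intermediates, then round to 4 decimal places.
Roots: 0.2530 + 1.2719i, -1.2719 + 0.2530i, -0.2530 - 1.2719i, 1.2719 - 0.2530i


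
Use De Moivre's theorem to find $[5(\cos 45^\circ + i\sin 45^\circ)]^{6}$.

By De Moivre: z^n = r^n(cos(nθ) + i sin(nθ))
= 5^6(cos(6*45°) + i sin(6*45°))
= 15625(cos 270° + i sin 270°)
= -15625i


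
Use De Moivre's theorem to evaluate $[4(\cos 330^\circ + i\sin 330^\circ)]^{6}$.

By De Moivre: z^n = r^n(cos(nθ) + i sin(nθ))
= 4^6(cos(6*330°) + i sin(6*330°))
= 4096(cos 180° + i sin 180°)
= -4096


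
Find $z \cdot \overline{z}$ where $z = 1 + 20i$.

z * conjugate(z) = |z|^2 = a^2 + b^2
= 1^2 + 20^2 = 401


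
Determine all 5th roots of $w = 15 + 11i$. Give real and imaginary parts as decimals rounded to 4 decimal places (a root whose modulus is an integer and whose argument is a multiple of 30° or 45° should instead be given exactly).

|w| = sqrt(346) ≈ 18.601075, arg(w) ≈ 36.253838°
Root modulus = sqrt(346)^(1/5) ≈ 1.794352
Root arguments: θ_k = (arg(w) + 360°k)/5 for k = 0, 1, ..., 4
Compute each root as (root modulus)(cos θ_k + i sin θ_k) using full-precision intermediates, then round to 4 decimal places.
Roots: 1.7800 + 0.2265i, 0.3347 + 1.7629i, -1.5732 + 0.8630i, -1.3069 - 1.2295i, 0.7654 - 1.6229i


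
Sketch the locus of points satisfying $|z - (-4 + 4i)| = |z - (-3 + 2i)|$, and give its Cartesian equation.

|z - z1| = |z - z2| means z is equidistant from z1 and z2,
i.e. the perpendicular bisector of the segment from (-4, 4) to (-3, 2) (midpoint (-7/2, 3)).
With z = x + yi, square both sides:
(x - (-4))^2 + (y - 4)^2 = (x - (-3))^2 + (y - 2)^2
The x^2 and y^2 terms cancel: 2x + (-4)y = 13 - 32 = -19
Simplify: 2x - 4y = -19
Locus: Perpendicular bisector of the segment from (-4, 4) to (-3, 2): the line 2x - 4y = -19


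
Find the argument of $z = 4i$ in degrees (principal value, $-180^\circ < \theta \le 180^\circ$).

a = 0 and b > 0, so z lies on the positive imaginary axis: θ = 90°


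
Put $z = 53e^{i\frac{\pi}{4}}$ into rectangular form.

a = r cos θ = 53 * sqrt(2)/2 = 53*sqrt(2)/2
b = r sin θ = 53 * sqrt(2)/2 = 53*sqrt(2)/2
z = 53*sqrt(2)/2 + (53*sqrt(2)/2)i


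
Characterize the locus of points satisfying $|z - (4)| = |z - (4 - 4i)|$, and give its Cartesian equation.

|z - z1| = |z - z2| means z is equidistant from z1 and z2,
i.e. the perpendicular bisector of the segment from (4, 0) to (4, -4) (midpoint (4, -2)).
With z = x + yi, square both sides:
(x - 4)^2 + (y - 0)^2 = (x - 4)^2 + (y - (-4))^2
The x^2 and y^2 terms cancel: 0x + (-8)y = 32 - 16 = 16
Simplify: y = -2
Locus: Perpendicular bisector of the segment from (4, 0) to (4, -4): the line y = -2


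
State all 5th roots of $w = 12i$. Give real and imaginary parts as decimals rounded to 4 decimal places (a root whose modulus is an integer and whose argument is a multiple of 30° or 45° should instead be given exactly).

|w| = 12, arg(w) = 90°
Root modulus = 12^(1/5) ≈ 1.643752
Root arguments: θ_k = (90° + 360°k)/5 for k = 0, 1, ..., 4
Compute each root as (root modulus)(cos θ_k + i sin θ_k) using full-precision intermediates, then round to 4 decimal places.
Roots: 1.5633 + 0.5079i, 1.6438i, -1.5633 + 0.5079i, -0.9662 - 1.3298i, 0.9662 - 1.3298i


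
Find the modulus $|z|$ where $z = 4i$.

|z| = sqrt(a^2 + b^2) = sqrt(0^2 + 4^2) = sqrt(16) = 4


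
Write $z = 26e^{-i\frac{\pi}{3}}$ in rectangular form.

a = r cos θ = 26 * 1/2 = 13
b = r sin θ = 26 * -sqrt(3)/2 = -13*sqrt(3)
z = 13 - 13*sqrt(3)i


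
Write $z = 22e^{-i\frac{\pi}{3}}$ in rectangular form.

a = r cos θ = 22 * 1/2 = 11
b = r sin θ = 22 * -sqrt(3)/2 = -11*sqrt(3)
z = 11 - 11*sqrt(3)i


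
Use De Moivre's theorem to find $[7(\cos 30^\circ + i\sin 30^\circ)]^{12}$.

By De Moivre: z^n = r^n(cos(nθ) + i sin(nθ))
= 7^12(cos(12*30°) + i sin(12*30°))
= 13841287201(cos 0° + i sin 0°)
= 13841287201


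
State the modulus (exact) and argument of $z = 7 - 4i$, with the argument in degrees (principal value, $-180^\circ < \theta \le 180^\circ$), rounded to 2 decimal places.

|z| = sqrt(7^2 + (-4)^2) = sqrt(65)
arg(z) = arctan(b/a) = arctan(-4/7) (quadrant-adjusted) = -29.74°


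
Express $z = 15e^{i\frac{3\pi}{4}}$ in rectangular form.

a = r cos θ = 15 * -sqrt(2)/2 = -15*sqrt(2)/2
b = r sin θ = 15 * sqrt(2)/2 = 15*sqrt(2)/2
z = -15*sqrt(2)/2 + (15*sqrt(2)/2)i


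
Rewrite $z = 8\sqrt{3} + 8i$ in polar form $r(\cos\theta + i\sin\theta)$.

r = |z| = sqrt(a^2 + b^2) = sqrt((8*sqrt(3))^2 + (8)^2) = sqrt(192 + 64) = sqrt(256) = 16
θ = arctan(b/a) = arctan(8/13.8564) (quadrant-adjusted) = 30°
z = 16(cos 30° + i sin 30°)


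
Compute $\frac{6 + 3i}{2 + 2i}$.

Multiply numerator and denominator by conjugate (2 - 2i):
= (6 + 3i)(2 - 2i) / (2^2 + 2^2)
= (18 - 6i) / 8
Divide through by 2: (9 - 3i) / 4
= 9/4 - (3/4)i


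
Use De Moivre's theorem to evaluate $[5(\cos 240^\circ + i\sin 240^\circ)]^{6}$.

By De Moivre: z^n = r^n(cos(nθ) + i sin(nθ))
= 5^6(cos(6*240°) + i sin(6*240°))
= 15625(cos 0° + i sin 0°)
= 15625


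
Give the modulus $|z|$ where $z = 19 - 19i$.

|z| = sqrt(a^2 + b^2) = sqrt(19^2 + (-19)^2) = sqrt(722) = sqrt(722)


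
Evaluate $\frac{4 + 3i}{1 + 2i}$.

Multiply numerator and denominator by conjugate (1 - 2i):
= (4 + 3i)(1 - 2i) / (1^2 + 2^2)
= (10 - 5i) / 5
= 2 - i


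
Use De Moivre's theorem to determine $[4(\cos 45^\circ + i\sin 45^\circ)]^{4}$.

By De Moivre: z^n = r^n(cos(nθ) + i sin(nθ))
= 4^4(cos(4*45°) + i sin(4*45°))
= 256(cos 180° + i sin 180°)
= -256


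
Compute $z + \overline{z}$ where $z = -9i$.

z + conjugate(z) = (a + bi) + (a - bi) = 2a
= 2 * 0 = 0


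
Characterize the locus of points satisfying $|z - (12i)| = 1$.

|z - z0| = r describes a circle centered at z0 with radius r
Here z0 = 12i and r = 1
Locus: Circle centered at (0, 12) with radius 1


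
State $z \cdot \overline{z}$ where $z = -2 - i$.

z * conjugate(z) = |z|^2 = a^2 + b^2
= (-2)^2 + (-1)^2 = 5


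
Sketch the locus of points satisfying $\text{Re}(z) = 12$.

Re(z) = x where z = x + yi; the equation x = 12 is satisfied by all points with that x-coordinate
Locus: Vertical line x = 12


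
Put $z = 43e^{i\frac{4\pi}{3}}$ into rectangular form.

a = r cos θ = 43 * -1/2 = -43/2
b = r sin θ = 43 * -sqrt(3)/2 = -43*sqrt(3)/2
z = -43/2 - (43*sqrt(3)/2)i


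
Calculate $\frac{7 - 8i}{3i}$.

Multiply numerator and denominator by conjugate (-3i):
= (7 - 8i)(-3i) / (0^2 + 3^2)
= (-24 - 21i) / 9
Divide through by 3: (-8 - 7i) / 3
= -8/3 - (7/3)i


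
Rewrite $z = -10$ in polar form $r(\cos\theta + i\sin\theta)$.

r = |z| = sqrt(a^2 + b^2) = sqrt((-10)^2 + (0)^2) = sqrt(100 + 0) = sqrt(100) = 10
b = 0 and a < 0, so z lies on the negative real axis: θ = 180°
z = 10(cos 180° + i sin 180°)


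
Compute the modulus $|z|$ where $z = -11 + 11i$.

|z| = sqrt(a^2 + b^2) = sqrt((-11)^2 + 11^2) = sqrt(242) = sqrt(242)


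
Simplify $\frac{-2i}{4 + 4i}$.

Multiply numerator and denominator by conjugate (4 - 4i):
= (-2i)(4 - 4i) / (4^2 + 4^2)
= (-8 - 8i) / 32
Divide through by 8: (-1 - i) / 4
= -1/4 - (1/4)i


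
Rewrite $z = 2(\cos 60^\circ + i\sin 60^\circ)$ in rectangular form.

a = r cos θ = 2 * 1/2 = 1
b = r sin θ = 2 * sqrt(3)/2 = sqrt(3)
z = 1 + sqrt(3)i


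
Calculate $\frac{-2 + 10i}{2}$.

Divisor is real, so divide each part by 2:
= -1 + 5i


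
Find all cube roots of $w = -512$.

|w| = 512, arg(w) = 180°
Root modulus = 512^(1/3) = 8
Root arguments: θ_k = (180° + 360°k)/3 for k = 0, 1, ..., 2
Roots: 4 + 4*sqrt(3)i, -8, 4 - 4*sqrt(3)i


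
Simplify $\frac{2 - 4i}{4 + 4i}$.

Multiply numerator and denominator by conjugate (4 - 4i):
= (2 - 4i)(4 - 4i) / (4^2 + 4^2)
= (-8 - 24i) / 32
Divide through by 8: (-1 - 3i) / 4
= -1/4 - (3/4)i


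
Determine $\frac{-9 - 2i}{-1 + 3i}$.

Multiply numerator and denominator by conjugate (-1 - 3i):
= (-9 - 2i)(-1 - 3i) / ((-1)^2 + 3^2)
= (3 + 29i) / 10
= 3/10 + (29/10)i


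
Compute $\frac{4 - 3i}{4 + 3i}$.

Multiply numerator and denominator by conjugate (4 - 3i):
= (4 - 3i)(4 - 3i) / (4^2 + 3^2)
= (7 - 24i) / 25
= 7/25 - (24/25)i


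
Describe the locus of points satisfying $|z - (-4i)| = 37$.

|z - z0| = r describes a circle centered at z0 with radius r
Here z0 = -4i and r = 37
Locus: Circle centered at (0, -4) with radius 37


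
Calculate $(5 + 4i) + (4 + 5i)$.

(5 + 4) + (4 + 5)i = 9 + 9i


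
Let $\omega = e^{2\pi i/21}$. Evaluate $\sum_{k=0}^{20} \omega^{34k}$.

Let ζ = ω^34 = e^(2πi·34/21). Since 21 ∤ 34, ζ ≠ 1.
Sum = Σ_{k=0}^{20} ζ^k = (ζ^21 - 1)/(ζ - 1) = (ω^{34·21} - 1)/(ζ - 1) = (1 - 1)/(ζ - 1) = 0


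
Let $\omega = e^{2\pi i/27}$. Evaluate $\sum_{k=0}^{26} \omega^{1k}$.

Let ζ = ω^1 = e^(2πi·1/27). Since 27 ∤ 1, ζ ≠ 1.
Sum = Σ_{k=0}^{26} ζ^k = (ζ^27 - 1)/(ζ - 1) = (ω^{1·27} - 1)/(ζ - 1) = (1 - 1)/(ζ - 1) = 0


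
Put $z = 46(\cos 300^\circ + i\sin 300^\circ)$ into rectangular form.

a = r cos θ = 46 * 1/2 = 23
b = r sin θ = 46 * -sqrt(3)/2 = -23*sqrt(3)
z = 23 - 23*sqrt(3)i


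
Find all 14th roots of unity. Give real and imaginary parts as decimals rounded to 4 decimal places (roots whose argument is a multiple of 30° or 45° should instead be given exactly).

ω_k = e^(2πik/14) = cos(2πk/14) + i sin(2πk/14) for k = 0, 1, ..., 13
Roots: 1, 0.9010 + 0.4339i, 0.6235 + 0.7818i, 0.2225 + 0.9749i, -0.2225 + 0.9749i, -0.6235 + 0.7818i, -0.9010 + 0.4339i, -1, -0.9010 - 0.4339i, -0.6235 - 0.7818i, -0.2225 - 0.9749i, 0.2225 - 0.9749i, 0.6235 - 0.7818i, 0.9010 - 0.4339i


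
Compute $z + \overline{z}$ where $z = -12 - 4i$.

z + conjugate(z) = (a + bi) + (a - bi) = 2a
= 2 * (-12) = -24


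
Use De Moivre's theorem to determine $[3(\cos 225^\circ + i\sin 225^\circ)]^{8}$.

By De Moivre: z^n = r^n(cos(nθ) + i sin(nθ))
= 3^8(cos(8*225°) + i sin(8*225°))
= 6561(cos 0° + i sin 0°)
= 6561


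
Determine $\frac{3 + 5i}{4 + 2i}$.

Multiply numerator and denominator by conjugate (4 - 2i):
= (3 + 5i)(4 - 2i) / (4^2 + 2^2)
= (22 + 14i) / 20
Divide through by 2: (11 + 7i) / 10
= 11/10 + (7/10)i


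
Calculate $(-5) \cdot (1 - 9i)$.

(a1*a2 - b1*b2) + (a1*b2 + b1*a2)i
= (-5 - 0) + (45 + 0)i
= -5 + 45i


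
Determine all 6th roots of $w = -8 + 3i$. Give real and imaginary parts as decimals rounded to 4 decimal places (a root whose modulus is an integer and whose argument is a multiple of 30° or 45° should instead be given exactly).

|w| = sqrt(73) ≈ 8.544004, arg(w) ≈ 159.443955°
Root modulus = sqrt(73)^(1/6) ≈ 1.429805
Root arguments: θ_k = (arg(w) + 360°k)/6 for k = 0, 1, ..., 5
Compute each root as (root modulus)(cos θ_k + i sin θ_k) using full-precision intermediates, then round to 4 decimal places.
Roots: 1.2788 + 0.6396i, 0.0854 + 1.4272i, -1.1933 + 0.7876i, -1.2788 - 0.6396i, -0.0854 - 1.4272i, 1.1933 - 0.7876i


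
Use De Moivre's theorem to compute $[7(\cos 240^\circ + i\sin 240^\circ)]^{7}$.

By De Moivre: z^n = r^n(cos(nθ) + i sin(nθ))
= 7^7(cos(7*240°) + i sin(7*240°))
= 823543(cos 240° + i sin 240°)
= -823543/2 - (823543*sqrt(3)/2)i


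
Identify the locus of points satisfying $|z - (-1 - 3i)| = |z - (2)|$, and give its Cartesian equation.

|z - z1| = |z - z2| means z is equidistant from z1 and z2,
i.e. the perpendicular bisector of the segment from (-1, -3) to (2, 0) (midpoint (1/2, -3/2)).
With z = x + yi, square both sides:
(x - (-1))^2 + (y - (-3))^2 = (x - 2)^2 + (y - 0)^2
The x^2 and y^2 terms cancel: 6x + 6y = 4 - 10 = -6
Simplify: x + y = -1
Locus: Perpendicular bisector of the segment from (-1, -3) to (2, 0): the line x + y = -1


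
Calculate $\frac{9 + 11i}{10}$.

Divisor is real, so divide each part by 10:
= 9/10 + (11/10)i


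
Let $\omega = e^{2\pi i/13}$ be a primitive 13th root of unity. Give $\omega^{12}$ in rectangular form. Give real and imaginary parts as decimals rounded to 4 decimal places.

ω^12 = e^(2πi·12/13) = e^(i·24π/13)
= cos(24π/13) + i sin(24π/13)
= 0.8855 - 0.4647i


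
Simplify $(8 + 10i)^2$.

(a + bi)^2 = a^2 - b^2 + 2abi
= 8^2 - 10^2 + 2*8*10i
= -36 + 160i


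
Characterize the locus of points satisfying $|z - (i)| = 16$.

|z - z0| = r describes a circle centered at z0 with radius r
Here z0 = i and r = 16
Locus: Circle centered at (0, 1) with radius 16


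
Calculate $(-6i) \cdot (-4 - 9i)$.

(a1*a2 - b1*b2) + (a1*b2 + b1*a2)i
= (0 - 54) + (0 + 24)i
= -54 + 24i


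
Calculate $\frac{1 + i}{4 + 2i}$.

Multiply numerator and denominator by conjugate (4 - 2i):
= (1 + i)(4 - 2i) / (4^2 + 2^2)
= (6 + 2i) / 20
Divide through by 2: (3 + i) / 10
= 3/10 + (1/10)i


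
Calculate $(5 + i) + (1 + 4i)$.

(5 + 1) + (1 + 4)i = 6 + 5i


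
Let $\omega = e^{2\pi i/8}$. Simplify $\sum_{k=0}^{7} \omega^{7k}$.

Let ζ = ω^7 = e^(2πi·7/8). Since 8 ∤ 7, ζ ≠ 1.
Sum = Σ_{k=0}^{7} ζ^k = (ζ^8 - 1)/(ζ - 1) = (ω^{7·8} - 1)/(ζ - 1) = (1 - 1)/(ζ - 1) = 0


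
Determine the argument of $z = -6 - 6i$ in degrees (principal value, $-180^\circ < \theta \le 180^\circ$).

θ = arctan(b/a) = arctan(-6/-6) (quadrant-adjusted) = -135°


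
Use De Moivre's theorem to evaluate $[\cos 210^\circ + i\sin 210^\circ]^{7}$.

By De Moivre: z^n = r^n(cos(nθ) + i sin(nθ))
= 1^7(cos(7*210°) + i sin(7*210°))
= 1(cos 30° + i sin 30°)
= sqrt(3)/2 + (1/2)i


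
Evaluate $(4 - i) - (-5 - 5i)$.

(4 - (-5)) + (-1 - (-5))i = 9 + 4i


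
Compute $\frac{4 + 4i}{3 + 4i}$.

Multiply numerator and denominator by conjugate (3 - 4i):
= (4 + 4i)(3 - 4i) / (3^2 + 4^2)
= (28 - 4i) / 25
= 28/25 - (4/25)i


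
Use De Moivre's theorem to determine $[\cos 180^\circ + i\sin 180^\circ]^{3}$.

By De Moivre: z^n = r^n(cos(nθ) + i sin(nθ))
= 1^3(cos(3*180°) + i sin(3*180°))
= 1(cos 180° + i sin 180°)
= -1


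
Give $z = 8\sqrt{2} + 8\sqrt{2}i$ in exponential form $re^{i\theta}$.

r = |z| = sqrt((8*sqrt(2))^2 + (8*sqrt(2))^2) = sqrt(128 + 128) = sqrt(256) = 16
θ = arctan(b/a) = arctan(11.3137/11.3137) (quadrant-adjusted) = 45° = π/4
z = 16e^(i*π/4)


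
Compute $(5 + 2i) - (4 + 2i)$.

(5 - 4) + (2 - 2)i = 1


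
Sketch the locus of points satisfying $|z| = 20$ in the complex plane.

|z| = 20 means sqrt(x^2 + y^2) = 20
This is a circle of radius 20 centered at the origin


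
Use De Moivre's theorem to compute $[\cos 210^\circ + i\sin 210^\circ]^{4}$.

By De Moivre: z^n = r^n(cos(nθ) + i sin(nθ))
= 1^4(cos(4*210°) + i sin(4*210°))
= 1(cos 120° + i sin 120°)
= -1/2 + (sqrt(3)/2)i


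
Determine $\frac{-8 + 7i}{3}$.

Divisor is real, so divide each part by 3:
= -8/3 + (7/3)i


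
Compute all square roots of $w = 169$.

|w| = 169, arg(w) = 0°
Root modulus = 169^(1/2) = 13
Root arguments: θ_k = (0° + 360°k)/2 for k = 0, 1, ..., 1
Roots: 13, -13


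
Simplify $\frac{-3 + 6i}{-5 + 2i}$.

Multiply numerator and denominator by conjugate (-5 - 2i):
= (-3 + 6i)(-5 - 2i) / ((-5)^2 + 2^2)
= (27 - 24i) / 29
= 27/29 - (24/29)i


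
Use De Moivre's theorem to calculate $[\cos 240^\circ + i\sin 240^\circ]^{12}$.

By De Moivre: z^n = r^n(cos(nθ) + i sin(nθ))
= 1^12(cos(12*240°) + i sin(12*240°))
= 1(cos 0° + i sin 0°)
= 1


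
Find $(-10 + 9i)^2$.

(a + bi)^2 = a^2 - b^2 + 2abi
= (-10)^2 - 9^2 + 2*(-10)*9i
= 19 - 180i


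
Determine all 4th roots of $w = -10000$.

|w| = 10000, arg(w) = 180°
Root modulus = 10000^(1/4) = 10
Root arguments: θ_k = (180° + 360°k)/4 for k = 0, 1, ..., 3
Roots: 5*sqrt(2) + 5*sqrt(2)i, -5*sqrt(2) + 5*sqrt(2)i, -5*sqrt(2) - 5*sqrt(2)i, 5*sqrt(2) - 5*sqrt(2)i


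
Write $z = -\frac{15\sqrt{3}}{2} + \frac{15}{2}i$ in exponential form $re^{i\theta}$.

r = |z| = sqrt((-15*sqrt(3)/2)^2 + (15/2)^2) = sqrt(675/4 + 225/4) = sqrt(225) = 15
θ = arctan(b/a) = arctan(7.5/-12.9904) (quadrant-adjusted) = 150° = 5π/6
z = 15e^(i*5π/6)


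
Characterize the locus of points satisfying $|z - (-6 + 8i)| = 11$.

|z - z0| = r describes a circle centered at z0 with radius r
Here z0 = -6 + 8i and r = 11
Locus: Circle centered at (-6, 8) with radius 11


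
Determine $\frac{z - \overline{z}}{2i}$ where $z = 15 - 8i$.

z - conjugate(z) = 2bi
(z - conjugate(z))/(2i) = 2bi/(2i) = b = -8


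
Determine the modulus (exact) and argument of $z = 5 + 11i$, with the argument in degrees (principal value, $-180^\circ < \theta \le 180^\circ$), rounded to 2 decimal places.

|z| = sqrt(5^2 + 11^2) = sqrt(146)
arg(z) = arctan(b/a) = arctan(11/5) (quadrant-adjusted) = 65.56°


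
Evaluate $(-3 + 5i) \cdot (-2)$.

(a1*a2 - b1*b2) + (a1*b2 + b1*a2)i
= (6 - 0) + (0 + (-10))i
= 6 - 10i


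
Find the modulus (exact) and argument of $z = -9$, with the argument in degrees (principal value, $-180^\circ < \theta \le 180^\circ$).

|z| = sqrt((-9)^2 + 0^2) = 9
b = 0 and a < 0, so z lies on the negative real axis: arg(z) = 180°


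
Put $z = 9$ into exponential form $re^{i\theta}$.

r = |z| = sqrt((9)^2 + (0)^2) = sqrt(81 + 0) = sqrt(81) = 9
b = 0 and a > 0, so z lies on the positive real axis: θ = 0
z = 9e^(i*0) = 9


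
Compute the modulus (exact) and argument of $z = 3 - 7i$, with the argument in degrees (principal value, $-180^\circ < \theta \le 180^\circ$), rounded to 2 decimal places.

|z| = sqrt(3^2 + (-7)^2) = sqrt(58)
arg(z) = arctan(b/a) = arctan(-7/3) (quadrant-adjusted) = -66.80°


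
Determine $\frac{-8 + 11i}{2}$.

Divisor is real, so divide each part by 2:
= -4 + (11/2)i


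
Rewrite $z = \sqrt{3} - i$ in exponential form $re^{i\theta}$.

r = |z| = sqrt((sqrt(3))^2 + (-1)^2) = sqrt(3 + 1) = sqrt(4) = 2
θ = arctan(b/a) = arctan(-1/1.7321) (quadrant-adjusted) = -30° = -π/6
z = 2e^(-i*π/6)


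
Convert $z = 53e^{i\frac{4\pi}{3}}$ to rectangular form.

a = r cos θ = 53 * -1/2 = -53/2
b = r sin θ = 53 * -sqrt(3)/2 = -53*sqrt(3)/2
z = -53/2 - (53*sqrt(3)/2)i


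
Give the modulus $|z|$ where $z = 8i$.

|z| = sqrt(a^2 + b^2) = sqrt(0^2 + 8^2) = sqrt(64) = 8


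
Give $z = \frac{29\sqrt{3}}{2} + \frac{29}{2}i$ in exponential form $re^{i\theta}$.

r = |z| = sqrt((29*sqrt(3)/2)^2 + (29/2)^2) = sqrt(2523/4 + 841/4) = sqrt(841) = 29
θ = arctan(b/a) = arctan(14.5/25.1147) (quadrant-adjusted) = 30° = π/6
z = 29e^(i*π/6)


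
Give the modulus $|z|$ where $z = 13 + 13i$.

|z| = sqrt(a^2 + b^2) = sqrt(13^2 + 13^2) = sqrt(338) = sqrt(338)


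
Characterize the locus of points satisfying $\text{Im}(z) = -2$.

Im(z) = y where z = x + yi; the equation y = -2 is satisfied by all points with that y-coordinate
Locus: Horizontal line y = -2


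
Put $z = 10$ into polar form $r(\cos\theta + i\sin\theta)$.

r = |z| = sqrt(a^2 + b^2) = sqrt((10)^2 + (0)^2) = sqrt(100 + 0) = sqrt(100) = 10
b = 0 and a > 0, so z lies on the positive real axis: θ = 0°
z = 10(cos 0° + i sin 0°)


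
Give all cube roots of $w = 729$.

|w| = 729, arg(w) = 0°
Root modulus = 729^(1/3) = 9
Root arguments: θ_k = (0° + 360°k)/3 for k = 0, 1, ..., 2
Roots: 9, -9/2 + (9*sqrt(3)/2)i, -9/2 - (9*sqrt(3)/2)i


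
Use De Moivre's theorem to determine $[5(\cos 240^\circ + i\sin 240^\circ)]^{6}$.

By De Moivre: z^n = r^n(cos(nθ) + i sin(nθ))
= 5^6(cos(6*240°) + i sin(6*240°))
= 15625(cos 0° + i sin 0°)
= 15625


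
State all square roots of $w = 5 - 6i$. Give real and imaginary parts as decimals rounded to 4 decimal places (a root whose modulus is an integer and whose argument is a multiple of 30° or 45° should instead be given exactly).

|w| = sqrt(61) ≈ 7.810250, arg(w) ≈ 309.805571°
Root modulus = sqrt(61)^(1/2) ≈ 2.794682
Root arguments: θ_k = (arg(w) + 360°k)/2 for k = 0, 1, ..., 1
Compute each root as (root modulus)(cos θ_k + i sin θ_k) using full-precision intermediates, then round to 4 decimal places.
Roots: -2.5308 + 1.1854i, 2.5308 - 1.1854i


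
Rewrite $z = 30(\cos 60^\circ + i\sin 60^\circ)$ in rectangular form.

a = r cos θ = 30 * 1/2 = 15
b = r sin θ = 30 * sqrt(3)/2 = 15*sqrt(3)
z = 15 + 15*sqrt(3)i


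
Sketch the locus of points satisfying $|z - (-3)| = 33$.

|z - z0| = r describes a circle centered at z0 with radius r
Here z0 = -3 and r = 33
Locus: Circle centered at (-3, 0) with radius 33


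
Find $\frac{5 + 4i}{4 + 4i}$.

Multiply numerator and denominator by conjugate (4 - 4i):
= (5 + 4i)(4 - 4i) / (4^2 + 4^2)
= (36 - 4i) / 32
Divide through by 4: (9 - i) / 8
= 9/8 - (1/8)i


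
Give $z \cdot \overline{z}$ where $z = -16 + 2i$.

z * conjugate(z) = |z|^2 = a^2 + b^2
= (-16)^2 + 2^2 = 260


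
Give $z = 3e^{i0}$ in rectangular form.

a = r cos θ = 3 * 1 = 3
b = r sin θ = 3 * 0 = 0
z = 3


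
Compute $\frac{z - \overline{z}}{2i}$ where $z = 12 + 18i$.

z - conjugate(z) = 2bi
(z - conjugate(z))/(2i) = 2bi/(2i) = b = 18


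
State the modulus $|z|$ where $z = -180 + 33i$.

|z| = sqrt(a^2 + b^2) = sqrt((-180)^2 + 33^2) = sqrt(33489) = 183


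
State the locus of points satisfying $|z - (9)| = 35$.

|z - z0| = r describes a circle centered at z0 with radius r
Here z0 = 9 and r = 35
Locus: Circle centered at (9, 0) with radius 35


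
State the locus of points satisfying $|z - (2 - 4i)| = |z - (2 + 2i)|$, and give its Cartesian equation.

|z - z1| = |z - z2| means z is equidistant from z1 and z2,
i.e. the perpendicular bisector of the segment from (2, -4) to (2, 2) (midpoint (2, -1)).
With z = x + yi, square both sides:
(x - 2)^2 + (y - (-4))^2 = (x - 2)^2 + (y - 2)^2
The x^2 and y^2 terms cancel: 0x + 12y = 8 - 20 = -12
Simplify: y = -1
Locus: Perpendicular bisector of the segment from (2, -4) to (2, 2): the line y = -1


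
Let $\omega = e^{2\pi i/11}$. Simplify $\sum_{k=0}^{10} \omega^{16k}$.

Let ζ = ω^16 = e^(2πi·16/11). Since 11 ∤ 16, ζ ≠ 1.
Sum = Σ_{k=0}^{10} ζ^k = (ζ^11 - 1)/(ζ - 1) = (ω^{16·11} - 1)/(ζ - 1) = (1 - 1)/(ζ - 1) = 0


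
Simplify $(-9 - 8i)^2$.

(a + bi)^2 = a^2 - b^2 + 2abi
= (-9)^2 - (-8)^2 + 2*(-9)*(-8)i
= 17 + 144i


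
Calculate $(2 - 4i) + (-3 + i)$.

(2 + (-3)) + (-4 + 1)i = -1 - 3i


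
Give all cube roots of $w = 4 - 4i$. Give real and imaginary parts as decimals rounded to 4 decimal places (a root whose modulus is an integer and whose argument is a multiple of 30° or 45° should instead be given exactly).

|w| = sqrt(32) ≈ 5.656854, arg(w) = 315°
Root modulus = sqrt(32)^(1/3) ≈ 1.781797
Root arguments: θ_k = (315° + 360°k)/3 for k = 0, 1, ..., 2
Compute each root as (root modulus)(cos θ_k + i sin θ_k) using full-precision intermediates, then round to 4 decimal places.
Roots: -0.4612 + 1.7211i, -1.2599 - 1.2599i, 1.7211 - 0.4612i


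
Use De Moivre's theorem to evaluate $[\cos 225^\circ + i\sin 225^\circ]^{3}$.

By De Moivre: z^n = r^n(cos(nθ) + i sin(nθ))
= 1^3(cos(3*225°) + i sin(3*225°))
= 1(cos 315° + i sin 315°)
= sqrt(2)/2 - (sqrt(2)/2)i


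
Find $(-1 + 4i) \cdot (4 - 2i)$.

(a1*a2 - b1*b2) + (a1*b2 + b1*a2)i
= (-4 - (-8)) + (2 + 16)i
= 4 + 18i


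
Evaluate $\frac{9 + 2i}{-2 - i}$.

Multiply numerator and denominator by conjugate (-2 + i):
= (9 + 2i)(-2 + i) / ((-2)^2 + (-1)^2)
= (-20 + 5i) / 5
= -4 + i


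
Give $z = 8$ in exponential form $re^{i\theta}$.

r = |z| = sqrt((8)^2 + (0)^2) = sqrt(64 + 0) = sqrt(64) = 8
b = 0 and a > 0, so z lies on the positive real axis: θ = 0
z = 8e^(i*0) = 8


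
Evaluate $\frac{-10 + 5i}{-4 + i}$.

Multiply numerator and denominator by conjugate (-4 - i):
= (-10 + 5i)(-4 - i) / ((-4)^2 + 1^2)
= (45 - 10i) / 17
= 45/17 - (10/17)i


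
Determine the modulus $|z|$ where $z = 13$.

|z| = sqrt(a^2 + b^2) = sqrt(13^2 + 0^2) = sqrt(169) = 13


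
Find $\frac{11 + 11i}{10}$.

Divisor is real, so divide each part by 10:
= 11/10 + (11/10)i


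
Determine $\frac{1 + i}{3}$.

Divisor is real, so divide each part by 3:
= 1/3 + (1/3)i


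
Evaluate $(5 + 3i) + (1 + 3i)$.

(5 + 1) + (3 + 3)i = 6 + 6i


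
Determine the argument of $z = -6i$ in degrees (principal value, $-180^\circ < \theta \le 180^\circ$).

a = 0 and b < 0, so z lies on the negative imaginary axis: θ = -90°


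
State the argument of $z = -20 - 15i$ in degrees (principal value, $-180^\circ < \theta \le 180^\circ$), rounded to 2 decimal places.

θ = arctan(b/a) = arctan(-15/-20) (quadrant-adjusted) = -143.13°


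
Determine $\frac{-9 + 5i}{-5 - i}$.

Multiply numerator and denominator by conjugate (-5 + i):
= (-9 + 5i)(-5 + i) / ((-5)^2 + (-1)^2)
= (40 - 34i) / 26
Divide through by 2: (20 - 17i) / 13
= 20/13 - (17/13)i


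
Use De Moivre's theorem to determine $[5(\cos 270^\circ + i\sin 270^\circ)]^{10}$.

By De Moivre: z^n = r^n(cos(nθ) + i sin(nθ))
= 5^10(cos(10*270°) + i sin(10*270°))
= 9765625(cos 180° + i sin 180°)
= -9765625


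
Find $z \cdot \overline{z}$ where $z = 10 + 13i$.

z * conjugate(z) = |z|^2 = a^2 + b^2
= 10^2 + 13^2 = 269


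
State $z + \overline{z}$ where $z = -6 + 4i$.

z + conjugate(z) = (a + bi) + (a - bi) = 2a
= 2 * (-6) = -12


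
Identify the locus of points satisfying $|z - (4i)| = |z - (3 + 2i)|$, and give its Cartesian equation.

|z - z1| = |z - z2| means z is equidistant from z1 and z2,
i.e. the perpendicular bisector of the segment from (0, 4) to (3, 2) (midpoint (3/2, 3)).
With z = x + yi, square both sides:
(x - 0)^2 + (y - 4)^2 = (x - 3)^2 + (y - 2)^2
The x^2 and y^2 terms cancel: 6x + (-4)y = 13 - 16 = -3
Simplify: 6x - 4y = -3
Locus: Perpendicular bisector of the segment from (0, 4) to (3, 2): the line 6x - 4y = -3
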